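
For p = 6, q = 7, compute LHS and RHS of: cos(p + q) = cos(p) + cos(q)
LHS = cos(6 + 7) = cos(13) ≈ 0.9074
RHS = cos(6) + cos(7) ≈ 1.714

LHS ≠ RHS (they differ by about 0.8066), so the equation does not hold here.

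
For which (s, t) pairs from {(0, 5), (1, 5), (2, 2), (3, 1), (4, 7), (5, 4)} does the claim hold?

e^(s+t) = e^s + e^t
None

Testing each pair:
(0, 5): LHS = e^5 ≈ 148.4, RHS = 1 + e^5 ≈ 149.4 → fails
(1, 5): LHS = e^6 ≈ 403.4, RHS = e + e^5 ≈ 151.1 → fails
(2, 2): LHS = e^4 ≈ 54.6, RHS = 2·e^2 ≈ 14.78 → fails
(3, 1): LHS = e^4 ≈ 54.6, RHS = e + e^3 ≈ 22.8 → fails
(4, 7): LHS = e^11 ≈ 59874.1, RHS = e^4 + e^7 ≈ 1151 → fails
(5, 4): LHS = e^9 ≈ 8103, RHS = e^4 + e^5 ≈ 203 → fails

No pair satisfies the claim.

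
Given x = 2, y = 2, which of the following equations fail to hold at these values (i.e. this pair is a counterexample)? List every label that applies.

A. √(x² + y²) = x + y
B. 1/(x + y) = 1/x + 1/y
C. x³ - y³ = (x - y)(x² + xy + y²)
Evaluating each claim at the given values:
A. LHS = 2·√(2) ≈ 2.828, RHS = 4 → fails here (LHS ≠ RHS)
B. LHS = 1/4, RHS = 1 → fails here (LHS ≠ RHS)
C. LHS = 0, RHS = 0 → holds here (LHS = RHS)

Answer: A, B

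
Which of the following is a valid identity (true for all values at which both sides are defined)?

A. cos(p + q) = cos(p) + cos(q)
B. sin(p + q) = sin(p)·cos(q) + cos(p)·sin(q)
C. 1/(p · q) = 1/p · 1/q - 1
B

A: fails at (1, 3) — LHS = cos(4) ≈ -0.6536, RHS = cos(3) + cos(1) ≈ -0.4497.
B: holds — e.g. at (1, 4), both sides equal sin(5) ≈ -0.9589.
C: fails at (2, 2) — LHS = 1/4, RHS = -3/4.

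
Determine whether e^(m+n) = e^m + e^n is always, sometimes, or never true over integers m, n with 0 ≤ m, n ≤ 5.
Never true

The claim fails for every pair in the range. For instance at (m, n) = (4, 1): LHS = e^5 ≈ 148.4, RHS = e + e^4 ≈ 57.32.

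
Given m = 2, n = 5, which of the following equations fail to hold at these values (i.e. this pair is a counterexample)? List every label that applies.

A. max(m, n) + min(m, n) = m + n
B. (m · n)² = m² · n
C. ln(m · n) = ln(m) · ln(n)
B, C

Evaluating each claim at the given values:
A. LHS = 7, RHS = 7 → holds here (LHS = RHS)
B. LHS = 100, RHS = 20 → fails here (LHS ≠ RHS)
C. LHS = ln(10) ≈ 2.303, RHS = ln(2)·ln(5) ≈ 1.116 → fails here (LHS ≠ RHS)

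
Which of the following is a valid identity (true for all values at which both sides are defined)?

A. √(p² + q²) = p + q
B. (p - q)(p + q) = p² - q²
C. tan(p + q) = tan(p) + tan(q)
A: fails at (2, 7) — LHS = √(53) ≈ 7.28, RHS = 9.
B: holds — e.g. at (6, 7), both sides equal -13.
C: fails at (4, 5) — LHS = tan(9) ≈ -0.4523, RHS = tan(5) + tan(4) ≈ -2.223.

Answer: B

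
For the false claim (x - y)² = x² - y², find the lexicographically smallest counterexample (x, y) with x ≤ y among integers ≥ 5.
At (5, 5): both sides equal 0, so it holds there.

Substituting (5, 6) into the claim:
LHS = (5 - 6)² = 1
RHS = 5² - 6² = -11

Since LHS ≠ RHS, this pair disproves the claim, and no lexicographically smaller pair (x ≤ y, integers ≥ 5) does.

For instance (5, 11) is also a counterexample (LHS = 36, RHS = -96), but it's lexicographically larger.

Answer: (x, y) = (5, 6)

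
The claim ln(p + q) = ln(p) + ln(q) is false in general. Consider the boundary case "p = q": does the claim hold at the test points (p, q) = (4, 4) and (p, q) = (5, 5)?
No, fails at both test points

At (4, 4): LHS = ln(8) ≈ 2.079 ≠ RHS = 2·ln(4) ≈ 2.773
At (5, 5): LHS = ln(10) ≈ 2.303 ≠ RHS = 2·ln(5) ≈ 3.219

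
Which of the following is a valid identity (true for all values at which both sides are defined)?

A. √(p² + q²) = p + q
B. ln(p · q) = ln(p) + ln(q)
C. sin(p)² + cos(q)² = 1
A: fails at (2, 2) — LHS = 2·√(2) ≈ 2.828, RHS = 4.
B: holds — e.g. at (1, 5), both sides equal ln(5) ≈ 1.609.
C: fails at (2, 3) — LHS = sin(2)² + cos(3)² ≈ 1.807, RHS = 1.

Answer: B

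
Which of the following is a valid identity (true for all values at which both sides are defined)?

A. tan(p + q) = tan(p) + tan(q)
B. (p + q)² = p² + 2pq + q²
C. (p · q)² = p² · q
B

A: fails at (1, 5) — LHS = tan(6) ≈ -0.291, RHS = tan(5) + tan(1) ≈ -1.823.
B: holds — e.g. at (1, 5), both sides equal 36.
C: fails at (4, 4) — LHS = 256, RHS = 64.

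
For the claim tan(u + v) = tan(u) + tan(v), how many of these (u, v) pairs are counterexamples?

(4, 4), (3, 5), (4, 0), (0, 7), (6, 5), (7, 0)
Testing each pair:
(4, 4): LHS = tan(8) ≈ -6.8, RHS = 2·tan(4) ≈ 2.316 → counterexample
(3, 5): LHS = tan(8) ≈ -6.8, RHS = tan(5) + tan(3) ≈ -3.523 → counterexample
(4, 0): LHS = tan(4) ≈ 1.158, RHS = tan(4) ≈ 1.158 → satisfies claim
(0, 7): LHS = tan(7) ≈ 0.8714, RHS = tan(7) ≈ 0.8714 → satisfies claim
(6, 5): LHS = tan(11) ≈ -226, RHS = tan(5) + tan(6) ≈ -3.672 → counterexample
(7, 0): LHS = tan(7) ≈ 0.8714, RHS = tan(7) ≈ 0.8714 → satisfies claim

That makes 3 counterexamples.

Answer: 3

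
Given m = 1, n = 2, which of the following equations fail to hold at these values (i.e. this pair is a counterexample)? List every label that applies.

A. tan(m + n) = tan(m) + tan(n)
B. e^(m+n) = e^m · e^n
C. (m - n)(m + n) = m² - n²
A

Evaluating each claim at the given values:
A. LHS = tan(3) ≈ -0.1425, RHS = tan(2) + tan(1) ≈ -0.6276 → fails here (LHS ≠ RHS)
B. LHS = e^3 ≈ 20.09, RHS = e^3 ≈ 20.09 → holds here (LHS = RHS)
C. LHS = -3, RHS = -3 → holds here (LHS = RHS)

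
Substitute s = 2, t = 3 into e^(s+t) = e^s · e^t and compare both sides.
LHS = e^(2+3) = e^5 ≈ 148.4
RHS = e^2 · e^3 = e^5 ≈ 148.4

LHS = RHS: the two sides agree.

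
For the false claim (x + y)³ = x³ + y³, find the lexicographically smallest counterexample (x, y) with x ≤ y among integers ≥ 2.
(x, y) = (2, 2)

Substituting (2, 2) into the claim:
LHS = (2 + 2)³ = 64
RHS = 2³ + 2³ = 16

Since LHS ≠ RHS, this pair disproves the claim, and no lexicographically smaller pair (x ≤ y, integers ≥ 2) does.

For instance (5, 8) is also a counterexample (LHS = 2197, RHS = 637), but it's lexicographically larger.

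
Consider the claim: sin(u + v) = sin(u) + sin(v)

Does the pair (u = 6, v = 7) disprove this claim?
Substituting u = 6, v = 7:
LHS = sin(6 + 7) = sin(13) ≈ 0.4202
RHS = sin(6) + sin(7) ≈ 0.3776

Since LHS ≠ RHS, this pair disproves the claim.

Answer: Yes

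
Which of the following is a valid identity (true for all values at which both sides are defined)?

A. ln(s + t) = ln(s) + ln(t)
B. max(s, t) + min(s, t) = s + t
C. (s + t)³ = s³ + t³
A: fails at (4, 4) — LHS = ln(8) ≈ 2.079, RHS = 2·ln(4) ≈ 2.773.
B: holds — e.g. at (4, 6), both sides equal 10.
C: fails at (3, 3) — LHS = 216, RHS = 54.

Answer: B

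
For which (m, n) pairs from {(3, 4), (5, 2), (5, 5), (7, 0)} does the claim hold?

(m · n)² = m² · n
(7, 0)

Testing each pair:
(3, 4): LHS = 144, RHS = 36 → fails
(5, 2): LHS = 100, RHS = 50 → fails
(5, 5): LHS = 625, RHS = 125 → fails
(7, 0): LHS = 0, RHS = 0 → holds

1 of 4 pairs satisfies the claim.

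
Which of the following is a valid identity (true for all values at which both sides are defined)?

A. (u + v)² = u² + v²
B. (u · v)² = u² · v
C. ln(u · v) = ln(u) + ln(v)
A: fails at (2, 3) — LHS = 25, RHS = 13.
B: fails at (4, 4) — LHS = 256, RHS = 64.
C: holds — e.g. at (2, 7), both sides equal ln(14) ≈ 2.639.

Answer: C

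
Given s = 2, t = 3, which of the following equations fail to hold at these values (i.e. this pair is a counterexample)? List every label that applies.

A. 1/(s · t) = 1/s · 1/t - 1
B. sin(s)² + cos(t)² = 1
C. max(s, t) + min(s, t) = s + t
Evaluating each claim at the given values:
A. LHS = 1/6, RHS = -5/6 → fails here (LHS ≠ RHS)
B. LHS = sin(2)² + cos(3)² ≈ 1.807, RHS = 1 → fails here (LHS ≠ RHS)
C. LHS = 5, RHS = 5 → holds here (LHS = RHS)

Answer: A, B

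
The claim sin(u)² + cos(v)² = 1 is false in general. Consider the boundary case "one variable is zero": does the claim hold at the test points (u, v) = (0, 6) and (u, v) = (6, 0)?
No, fails at both test points

At (0, 6): LHS = cos(6)² ≈ 0.9219 ≠ RHS = 1
At (6, 0): LHS = sin(6)² + 1 ≈ 1.078 ≠ RHS = 1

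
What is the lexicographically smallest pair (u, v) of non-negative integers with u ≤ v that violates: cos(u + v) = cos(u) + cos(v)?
(u, v) = (0, 0)

Substituting (0, 0) into the claim:
LHS = cos(0 + 0) = 1
RHS = cos(0) + cos(0) = 2

Since LHS ≠ RHS, this pair disproves the claim, and no lexicographically smaller pair (u ≤ v, non-negative integers) does.

For instance (7, 7) is also a counterexample (LHS = cos(14) ≈ 0.1367, RHS = 2·cos(7) ≈ 1.508), but it's lexicographically larger.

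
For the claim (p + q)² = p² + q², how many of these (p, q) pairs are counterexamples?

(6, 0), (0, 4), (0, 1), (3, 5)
Testing each pair:
(6, 0): LHS = 36, RHS = 36 → satisfies claim
(0, 4): LHS = 16, RHS = 16 → satisfies claim
(0, 1): LHS = 1, RHS = 1 → satisfies claim
(3, 5): LHS = 64, RHS = 34 → counterexample

That makes 1 counterexample.

Answer: 1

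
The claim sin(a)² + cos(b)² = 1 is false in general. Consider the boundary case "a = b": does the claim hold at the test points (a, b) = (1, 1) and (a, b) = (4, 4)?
At (1, 1): LHS = cos(1)² + sin(1)² = 1, RHS = 1 → equal
At (4, 4): LHS = cos(4)² + sin(4)² = 1, RHS = 1 → equal

So the claim does hold at both of these boundary points, even though it is not an identity.

Answer: Yes, holds at both test points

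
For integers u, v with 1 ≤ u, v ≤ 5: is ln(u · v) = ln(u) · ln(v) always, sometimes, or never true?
Sometimes true

It holds at (u, v) = (1, 1) (both sides equal 0), but fails at (u, v) = (4, 2) (LHS = ln(8) ≈ 2.079, RHS = ln(2)·ln(4) ≈ 0.9609).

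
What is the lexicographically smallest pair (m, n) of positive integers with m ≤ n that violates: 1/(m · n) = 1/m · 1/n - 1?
Substituting (1, 1) into the claim:
LHS = 1/(1 · 1) = 1
RHS = 1/1 · 1/1 - 1 = 0

Since LHS ≠ RHS, this pair disproves the claim, and no lexicographically smaller pair (m ≤ n, positive integers) does.

For instance (5, 6) is also a counterexample (LHS = 1/30, RHS = -29/30), but it's lexicographically larger.

Answer: (m, n) = (1, 1)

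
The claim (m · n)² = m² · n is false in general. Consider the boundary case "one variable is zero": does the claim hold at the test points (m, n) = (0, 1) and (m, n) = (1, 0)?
At (0, 1): LHS = 0, RHS = 0 → equal
At (1, 0): LHS = 0, RHS = 0 → equal

So the claim does hold at both of these boundary points, even though it is not an identity.

Answer: Yes, holds at both test points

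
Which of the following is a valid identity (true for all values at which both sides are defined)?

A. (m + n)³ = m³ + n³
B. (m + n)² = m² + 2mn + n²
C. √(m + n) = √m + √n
B

A: fails at (5, 8) — LHS = 2197, RHS = 637.
B: holds — e.g. at (1, 3), both sides equal 16.
C: fails at (4, 5) — LHS = 3, RHS = 2 + √(5) ≈ 4.236.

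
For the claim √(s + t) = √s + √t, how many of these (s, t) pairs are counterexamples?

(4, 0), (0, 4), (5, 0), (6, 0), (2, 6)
Testing each pair:
(4, 0): LHS = 2, RHS = 2 → satisfies claim
(0, 4): LHS = 2, RHS = 2 → satisfies claim
(5, 0): LHS = √(5) ≈ 2.236, RHS = √(5) ≈ 2.236 → satisfies claim
(6, 0): LHS = √(6) ≈ 2.449, RHS = √(6) ≈ 2.449 → satisfies claim
(2, 6): LHS = 2·√(2) ≈ 2.828, RHS = √(2) + √(6) ≈ 3.864 → counterexample

That makes 1 counterexample.

Answer: 1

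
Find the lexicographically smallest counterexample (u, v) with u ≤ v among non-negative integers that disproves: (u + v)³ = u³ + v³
(u, v) = (1, 1)

At (0, 3): both sides equal 27, so it holds there.

Substituting (1, 1) into the claim:
LHS = (1 + 1)³ = 8
RHS = 1³ + 1³ = 2

Since LHS ≠ RHS, this pair disproves the claim, and no lexicographically smaller pair (u ≤ v, non-negative integers) does.

For instance (2, 2) is also a counterexample (LHS = 64, RHS = 16), but it's lexicographically larger.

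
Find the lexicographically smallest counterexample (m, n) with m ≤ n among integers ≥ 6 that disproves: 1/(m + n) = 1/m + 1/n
Substituting (6, 6) into the claim:
LHS = 1/(6 + 6) = 1/12
RHS = 1/6 + 1/6 = 1/3

Since LHS ≠ RHS, this pair disproves the claim, and no lexicographically smaller pair (m ≤ n, integers ≥ 6) does.

For instance (12, 12) is also a counterexample (LHS = 1/24, RHS = 1/6), but it's lexicographically larger.

Answer: (m, n) = (6, 6)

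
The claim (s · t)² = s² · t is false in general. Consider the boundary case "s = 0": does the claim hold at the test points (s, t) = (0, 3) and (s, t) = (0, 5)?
At (0, 3): LHS = 0, RHS = 0 → equal
At (0, 5): LHS = 0, RHS = 0 → equal

So the claim does hold at both of these boundary points, even though it is not an identity.

Answer: Yes, holds at both test points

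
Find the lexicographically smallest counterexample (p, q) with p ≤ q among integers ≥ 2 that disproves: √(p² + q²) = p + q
Substituting (2, 2) into the claim:
LHS = √(2² + 2²) = 2·√(2) ≈ 2.828
RHS = 2 + 2 = 4

Since LHS ≠ RHS, this pair disproves the claim, and no lexicographically smaller pair (p ≤ q, integers ≥ 2) does.

For instance (5, 7) is also a counterexample (LHS = √(74) ≈ 8.602, RHS = 12), but it's lexicographically larger.

Answer: (p, q) = (2, 2)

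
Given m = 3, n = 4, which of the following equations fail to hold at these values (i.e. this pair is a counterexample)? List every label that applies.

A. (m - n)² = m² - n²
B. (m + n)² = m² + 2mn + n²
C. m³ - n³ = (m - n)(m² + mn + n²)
A

Evaluating each claim at the given values:
A. LHS = 1, RHS = -7 → fails here (LHS ≠ RHS)
B. LHS = 49, RHS = 49 → holds here (LHS = RHS)
C. LHS = -37, RHS = -37 → holds here (LHS = RHS)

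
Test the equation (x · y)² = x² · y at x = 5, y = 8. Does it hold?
Substituting x = 5, y = 8:

LHS = (5 · 8)² = 1600
RHS = 5² · 8 = 200

LHS ≠ RHS, so the equation does not hold at this point.

Answer: Fails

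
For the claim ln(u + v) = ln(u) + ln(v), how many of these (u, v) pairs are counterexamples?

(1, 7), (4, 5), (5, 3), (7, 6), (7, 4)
5

Testing each pair:
(1, 7): LHS = ln(8) ≈ 2.079, RHS = ln(7) ≈ 1.946 → counterexample
(4, 5): LHS = ln(9) ≈ 2.197, RHS = ln(4) + ln(5) ≈ 2.996 → counterexample
(5, 3): LHS = ln(8) ≈ 2.079, RHS = ln(3) + ln(5) ≈ 2.708 → counterexample
(7, 6): LHS = ln(13) ≈ 2.565, RHS = ln(6) + ln(7) ≈ 3.738 → counterexample
(7, 4): LHS = ln(11) ≈ 2.398, RHS = ln(4) + ln(7) ≈ 3.332 → counterexample

That makes 5 counterexamples.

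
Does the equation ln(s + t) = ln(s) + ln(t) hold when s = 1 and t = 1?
Fails

Substituting s = 1, t = 1:

LHS = ln(1 + 1) = ln(2) ≈ 0.6931
RHS = ln(1) + ln(1) = 0

LHS ≠ RHS, so the equation does not hold at this point.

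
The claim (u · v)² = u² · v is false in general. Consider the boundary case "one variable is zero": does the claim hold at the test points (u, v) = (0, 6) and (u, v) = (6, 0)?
Yes, holds at both test points

At (0, 6): LHS = 0, RHS = 0 → equal
At (6, 0): LHS = 0, RHS = 0 → equal

So the claim does hold at both of these boundary points, even though it is not an identity.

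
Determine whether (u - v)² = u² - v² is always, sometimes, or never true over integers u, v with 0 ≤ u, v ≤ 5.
It holds at (u, v) = (4, 0) (both sides equal 16), but fails at (u, v) = (3, 5) (LHS = 4, RHS = -16).

Answer: Sometimes true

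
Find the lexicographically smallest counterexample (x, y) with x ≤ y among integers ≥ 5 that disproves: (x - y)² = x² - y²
Substituting (5, 6) into the claim:
LHS = (5 - 6)² = 1
RHS = 5² - 6² = -11

Since LHS ≠ RHS, this pair disproves the claim, and no lexicographically smaller pair (x ≤ y, integers ≥ 5) does.

For instance (6, 12) is also a counterexample (LHS = 36, RHS = -108), but it's lexicographically larger.

Answer: (x, y) = (5, 6)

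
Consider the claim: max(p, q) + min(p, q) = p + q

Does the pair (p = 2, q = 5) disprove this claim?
No

Substituting p = 2, q = 5:
LHS = max(2, 5) + min(2, 5) = 7
RHS = 2 + 5 = 7

The sides agree, so this pair does not disprove the claim.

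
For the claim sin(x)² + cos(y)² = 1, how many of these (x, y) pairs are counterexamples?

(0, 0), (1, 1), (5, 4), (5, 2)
Testing each pair:
(0, 0): LHS = 1, RHS = 1 → satisfies claim
(1, 1): LHS = cos(1)² + sin(1)² = 1, RHS = 1 → satisfies claim
(5, 4): LHS = cos(4)² + sin(5)² ≈ 1.347, RHS = 1 → counterexample
(5, 2): LHS = cos(2)² + sin(5)² ≈ 1.093, RHS = 1 → counterexample

That makes 2 counterexamples.

Answer: 2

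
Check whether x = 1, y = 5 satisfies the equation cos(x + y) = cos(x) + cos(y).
Substituting x = 1, y = 5:

LHS = cos(1 + 5) = cos(6) ≈ 0.9602
RHS = cos(1) + cos(5) ≈ 0.824

LHS ≠ RHS, so the equation does not hold at this point.

Answer: Fails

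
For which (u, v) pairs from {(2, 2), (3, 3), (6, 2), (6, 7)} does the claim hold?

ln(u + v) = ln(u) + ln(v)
Testing each pair:
(2, 2): LHS = ln(4) ≈ 1.386, RHS = 2·ln(2) ≈ 1.386 → holds
(3, 3): LHS = ln(6) ≈ 1.792, RHS = 2·ln(3) ≈ 2.197 → fails
(6, 2): LHS = ln(8) ≈ 2.079, RHS = ln(2) + ln(6) ≈ 2.485 → fails
(6, 7): LHS = ln(13) ≈ 2.565, RHS = ln(6) + ln(7) ≈ 3.738 → fails

1 of 4 pairs satisfies the claim.

Answer: (2, 2)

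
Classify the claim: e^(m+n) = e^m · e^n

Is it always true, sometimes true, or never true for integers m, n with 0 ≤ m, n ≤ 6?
Always true

The identity holds for every pair in the range. For instance at (m, n) = (2, 3): both sides equal e^5 ≈ 148.4.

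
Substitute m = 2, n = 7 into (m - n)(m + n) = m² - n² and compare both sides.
LHS = (2 - 7)(2 + 7) = -45
RHS = 2² - 7² = -45

LHS = RHS: the two sides agree.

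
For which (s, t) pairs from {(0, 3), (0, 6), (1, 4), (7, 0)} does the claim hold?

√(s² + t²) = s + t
Testing each pair:
(0, 3): LHS = 3, RHS = 3 → holds
(0, 6): LHS = 6, RHS = 6 → holds
(1, 4): LHS = √(17) ≈ 4.123, RHS = 5 → fails
(7, 0): LHS = 7, RHS = 7 → holds

3 of 4 pairs satisfy the claim.

Answer: (0, 3), (0, 6), (7, 0)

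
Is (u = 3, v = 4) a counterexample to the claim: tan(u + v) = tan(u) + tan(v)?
Yes

Substituting u = 3, v = 4:
LHS = tan(3 + 4) = tan(7) ≈ 0.8714
RHS = tan(3) + tan(4) ≈ 1.015

Since LHS ≠ RHS, this pair disproves the claim.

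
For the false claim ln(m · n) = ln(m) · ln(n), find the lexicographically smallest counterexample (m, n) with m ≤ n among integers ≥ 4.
(m, n) = (4, 4)

Substituting (4, 4) into the claim:
LHS = ln(4 · 4) = ln(16) ≈ 2.773
RHS = ln(4) · ln(4) = ln(4)² ≈ 1.922

Since LHS ≠ RHS, this pair disproves the claim, and no lexicographically smaller pair (m ≤ n, integers ≥ 4) does.

For instance (4, 10) is also a counterexample (LHS = ln(40) ≈ 3.689, RHS = ln(4)·ln(10) ≈ 3.192), but it's lexicographically larger.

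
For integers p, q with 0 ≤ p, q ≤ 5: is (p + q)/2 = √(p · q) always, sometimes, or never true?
It holds at (p, q) = (5, 5) (both sides equal 5), but fails at (p, q) = (5, 0) (LHS = 5/2, RHS = 0).

Answer: Sometimes true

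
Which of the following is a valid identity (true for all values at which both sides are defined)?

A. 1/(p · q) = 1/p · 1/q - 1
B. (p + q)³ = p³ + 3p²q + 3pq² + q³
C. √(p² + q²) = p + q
A: fails at (4, 4) — LHS = 1/16, RHS = -15/16.
B: holds — e.g. at (4, 6), both sides equal 1000.
C: fails at (1, 2) — LHS = √(5) ≈ 2.236, RHS = 3.

Answer: B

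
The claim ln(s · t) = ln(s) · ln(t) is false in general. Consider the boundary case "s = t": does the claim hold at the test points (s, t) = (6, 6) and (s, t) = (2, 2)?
At (6, 6): LHS = ln(36) ≈ 3.584 ≠ RHS = ln(6)² ≈ 3.21
At (2, 2): LHS = ln(4) ≈ 1.386 ≠ RHS = ln(2)² ≈ 0.4805

Answer: No, fails at both test points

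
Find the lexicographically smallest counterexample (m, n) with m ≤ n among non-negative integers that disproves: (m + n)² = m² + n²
At (0, 3): both sides equal 9, so it holds there.
At (0, 4): both sides equal 16, so it holds there.

Substituting (1, 1) into the claim:
LHS = (1 + 1)² = 4
RHS = 1² + 1² = 2

Since LHS ≠ RHS, this pair disproves the claim, and no lexicographically smaller pair (m ≤ n, non-negative integers) does.

For instance (6, 7) is also a counterexample (LHS = 169, RHS = 85), but it's lexicographically larger.

Answer: (m, n) = (1, 1)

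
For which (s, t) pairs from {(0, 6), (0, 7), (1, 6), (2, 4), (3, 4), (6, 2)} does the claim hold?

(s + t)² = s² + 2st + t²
All pairs

Testing each pair:
(0, 6): LHS = 36, RHS = 36 → holds
(0, 7): LHS = 49, RHS = 49 → holds
(1, 6): LHS = 49, RHS = 49 → holds
(2, 4): LHS = 36, RHS = 36 → holds
(3, 4): LHS = 49, RHS = 49 → holds
(6, 2): LHS = 64, RHS = 64 → holds

Every pair satisfies the claim.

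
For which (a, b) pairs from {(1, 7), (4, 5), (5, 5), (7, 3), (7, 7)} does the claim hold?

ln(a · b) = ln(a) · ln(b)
None

Testing each pair:
(1, 7): LHS = ln(7) ≈ 1.946, RHS = 0 → fails
(4, 5): LHS = ln(20) ≈ 2.996, RHS = ln(4)·ln(5) ≈ 2.231 → fails
(5, 5): LHS = ln(25) ≈ 3.219, RHS = ln(5)² ≈ 2.59 → fails
(7, 3): LHS = ln(21) ≈ 3.045, RHS = ln(3)·ln(7) ≈ 2.138 → fails
(7, 7): LHS = ln(49) ≈ 3.892, RHS = ln(7)² ≈ 3.787 → fails

No pair satisfies the claim.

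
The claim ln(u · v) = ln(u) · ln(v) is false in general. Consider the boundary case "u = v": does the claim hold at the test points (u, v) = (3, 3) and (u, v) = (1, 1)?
At (3, 3): LHS = ln(9) ≈ 2.197 ≠ RHS = ln(3)² ≈ 1.207
At (1, 1): LHS = 0, RHS = 0 → equal

Answer: Only at (1, 1)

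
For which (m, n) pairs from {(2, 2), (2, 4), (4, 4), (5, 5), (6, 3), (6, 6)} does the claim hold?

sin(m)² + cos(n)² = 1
(2, 2), (4, 4), (5, 5), (6, 6)

Testing each pair:
(2, 2): LHS = cos(2)² + sin(2)² = 1, RHS = 1 → holds
(2, 4): LHS = cos(4)² + sin(2)² ≈ 1.254, RHS = 1 → fails
(4, 4): LHS = cos(4)² + sin(4)² = 1, RHS = 1 → holds
(5, 5): LHS = cos(5)² + sin(5)² = 1, RHS = 1 → holds
(6, 3): LHS = sin(6)² + cos(3)² ≈ 1.058, RHS = 1 → fails
(6, 6): LHS = sin(6)² + cos(6)² = 1, RHS = 1 → holds

4 of 6 pairs satisfy the claim.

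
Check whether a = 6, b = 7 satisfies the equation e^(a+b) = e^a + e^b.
Substituting a = 6, b = 7:

LHS = e^(6+7) = e^13 ≈ 442413.4
RHS = e^6 + e^7 ≈ 1500

LHS ≠ RHS, so the equation does not hold at this point.

Answer: Fails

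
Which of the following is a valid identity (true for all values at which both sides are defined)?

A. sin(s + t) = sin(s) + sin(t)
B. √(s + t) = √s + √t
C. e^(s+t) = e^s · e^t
A: fails at (1, 5) — LHS = sin(6) ≈ -0.2794, RHS = sin(5) + sin(1) ≈ -0.1175.
B: fails at (4, 6) — LHS = √(10) ≈ 3.162, RHS = 2 + √(6) ≈ 4.449.
C: holds — e.g. at (1, 3), both sides equal e^4 ≈ 54.6.

Answer: C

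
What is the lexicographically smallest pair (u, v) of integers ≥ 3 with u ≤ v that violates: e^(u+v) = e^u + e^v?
Substituting (3, 3) into the claim:
LHS = e^(3+3) = e^6 ≈ 403.4
RHS = e^3 + e^3 = 2·e^3 ≈ 40.17

Since LHS ≠ RHS, this pair disproves the claim, and no lexicographically smaller pair (u ≤ v, integers ≥ 3) does.

For instance (4, 7) is also a counterexample (LHS = e^11 ≈ 59874.1, RHS = e^4 + e^7 ≈ 1151), but it's lexicographically larger.

Answer: (u, v) = (3, 3)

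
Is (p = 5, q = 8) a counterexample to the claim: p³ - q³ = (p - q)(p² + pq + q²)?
Substituting p = 5, q = 8:
LHS = 5³ - 8³ = -387
RHS = (5 - 8)(5² + 5·8 + 8²) = -387

The sides agree, so this pair does not disprove the claim.

Answer: No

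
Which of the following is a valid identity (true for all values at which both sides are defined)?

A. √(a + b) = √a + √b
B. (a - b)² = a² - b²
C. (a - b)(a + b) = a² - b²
C

A: fails at (1, 1) — LHS = √(2) ≈ 1.414, RHS = 2.
B: fails at (0, 1) — LHS = 1, RHS = -1.
C: holds — e.g. at (3, 4), both sides equal -7.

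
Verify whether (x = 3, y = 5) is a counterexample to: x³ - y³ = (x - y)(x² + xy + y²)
Substituting x = 3, y = 5:
LHS = 3³ - 5³ = -98
RHS = (3 - 5)(3² + 3·5 + 5²) = -98

The sides agree, so this pair does not disprove the claim.

Answer: No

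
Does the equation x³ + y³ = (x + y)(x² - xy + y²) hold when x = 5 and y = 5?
Holds

Substituting x = 5, y = 5:

LHS = 5³ + 5³ = 250
RHS = (5 + 5)(5² - 5·5 + 5²) = 250

LHS = RHS, so the equation holds at this point.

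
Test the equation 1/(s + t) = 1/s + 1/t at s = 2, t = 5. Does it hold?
Substituting s = 2, t = 5:

LHS = 1/(2 + 5) = 1/7
RHS = 1/2 + 1/5 = 7/10

LHS ≠ RHS, so the equation does not hold at this point.

Answer: Fails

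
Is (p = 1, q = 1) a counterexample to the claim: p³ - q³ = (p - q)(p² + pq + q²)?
No

Substituting p = 1, q = 1:
LHS = 1³ - 1³ = 0
RHS = (1 - 1)(1² + 1·1 + 1²) = 0

The sides agree, so this pair does not disprove the claim.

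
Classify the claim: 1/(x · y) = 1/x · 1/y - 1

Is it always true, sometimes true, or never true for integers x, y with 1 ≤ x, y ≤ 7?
The claim fails for every pair in the range. For instance at (x, y) = (3, 4): LHS = 1/12, RHS = -11/12.

Answer: Never true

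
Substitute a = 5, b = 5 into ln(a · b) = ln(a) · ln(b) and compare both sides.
LHS = ln(5 · 5) = ln(25) ≈ 3.219
RHS = ln(5) · ln(5) = ln(5)² ≈ 2.59

LHS ≠ RHS (they differ by about 0.6286), so the equation does not hold here.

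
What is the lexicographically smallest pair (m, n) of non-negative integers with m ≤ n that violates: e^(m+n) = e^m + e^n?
(m, n) = (0, 0)

Substituting (0, 0) into the claim:
LHS = e^(0+0) = 1
RHS = e^0 + e^0 = 2

Since LHS ≠ RHS, this pair disproves the claim, and no lexicographically smaller pair (m ≤ n, non-negative integers) does.

For instance (3, 7) is also a counterexample (LHS = e^10 ≈ 22026.5, RHS = e^3 + e^7 ≈ 1117), but it's lexicographically larger.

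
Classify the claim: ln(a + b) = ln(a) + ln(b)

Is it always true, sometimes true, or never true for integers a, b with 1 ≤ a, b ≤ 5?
Sometimes true

It holds at (a, b) = (2, 2) (both sides equal ln(4) ≈ 1.386), but fails at (a, b) = (3, 1) (LHS = ln(4) ≈ 1.386, RHS = ln(3) ≈ 1.099).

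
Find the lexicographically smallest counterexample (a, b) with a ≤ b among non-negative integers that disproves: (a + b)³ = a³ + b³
(a, b) = (1, 1)

At (0, 0): both sides equal 0, so it holds there.
At (0, 2): both sides equal 8, so it holds there.

Substituting (1, 1) into the claim:
LHS = (1 + 1)³ = 8
RHS = 1³ + 1³ = 2

Since LHS ≠ RHS, this pair disproves the claim, and no lexicographically smaller pair (a ≤ b, non-negative integers) does.

For instance (4, 6) is also a counterexample (LHS = 1000, RHS = 280), but it's lexicographically larger.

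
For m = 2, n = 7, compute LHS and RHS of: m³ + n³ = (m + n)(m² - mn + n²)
LHS = 2³ + 7³ = 351
RHS = (2 + 7)(2² - 2·7 + 7²) = 351

LHS = RHS: the two sides agree.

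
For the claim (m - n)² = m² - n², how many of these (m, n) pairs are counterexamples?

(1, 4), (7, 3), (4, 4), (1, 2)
3

Testing each pair:
(1, 4): LHS = 9, RHS = -15 → counterexample
(7, 3): LHS = 16, RHS = 40 → counterexample
(4, 4): LHS = 0, RHS = 0 → satisfies claim
(1, 2): LHS = 1, RHS = -3 → counterexample

That makes 3 counterexamples.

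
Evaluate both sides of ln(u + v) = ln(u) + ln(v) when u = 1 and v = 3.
LHS = ln(1 + 3) = ln(4) ≈ 1.386
RHS = ln(1) + ln(3) = ln(3) ≈ 1.099

LHS ≠ RHS (they differ by about 0.2877), so the equation does not hold here.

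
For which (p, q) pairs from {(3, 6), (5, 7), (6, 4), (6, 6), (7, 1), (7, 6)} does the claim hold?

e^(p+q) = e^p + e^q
Testing each pair:
(3, 6): LHS = e^9 ≈ 8103, RHS = e^3 + e^6 ≈ 423.5 → fails
(5, 7): LHS = e^12 ≈ 162754.8, RHS = e^5 + e^7 ≈ 1245 → fails
(6, 4): LHS = e^10 ≈ 22026.5, RHS = e^4 + e^6 ≈ 458 → fails
(6, 6): LHS = e^12 ≈ 162754.8, RHS = 2·e^6 ≈ 806.9 → fails
(7, 1): LHS = e^8 ≈ 2981, RHS = e + e^7 ≈ 1099 → fails
(7, 6): LHS = e^13 ≈ 442413.4, RHS = e^6 + e^7 ≈ 1500 → fails

No pair satisfies the claim.

Answer: None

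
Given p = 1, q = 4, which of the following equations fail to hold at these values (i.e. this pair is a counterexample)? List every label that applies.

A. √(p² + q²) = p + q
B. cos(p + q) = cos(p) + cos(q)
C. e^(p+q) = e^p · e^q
A, B

Evaluating each claim at the given values:
A. LHS = √(17) ≈ 4.123, RHS = 5 → fails here (LHS ≠ RHS)
B. LHS = cos(5) ≈ 0.2837, RHS = cos(4) + cos(1) ≈ -0.1133 → fails here (LHS ≠ RHS)
C. LHS = e^5 ≈ 148.4, RHS = e^5 ≈ 148.4 → holds here (LHS = RHS)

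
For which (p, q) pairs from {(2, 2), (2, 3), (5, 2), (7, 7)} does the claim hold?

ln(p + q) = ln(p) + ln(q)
Testing each pair:
(2, 2): LHS = ln(4) ≈ 1.386, RHS = 2·ln(2) ≈ 1.386 → holds
(2, 3): LHS = ln(5) ≈ 1.609, RHS = ln(2) + ln(3) ≈ 1.792 → fails
(5, 2): LHS = ln(7) ≈ 1.946, RHS = ln(2) + ln(5) ≈ 2.303 → fails
(7, 7): LHS = ln(14) ≈ 2.639, RHS = 2·ln(7) ≈ 3.892 → fails

1 of 4 pairs satisfies the claim.

Answer: (2, 2)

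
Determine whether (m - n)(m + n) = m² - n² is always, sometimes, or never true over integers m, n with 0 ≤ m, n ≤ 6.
The identity holds for every pair in the range. For instance at (m, n) = (6, 5): both sides equal 11.

Answer: Always true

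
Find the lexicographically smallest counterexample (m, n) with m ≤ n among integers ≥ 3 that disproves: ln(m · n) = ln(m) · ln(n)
Substituting (3, 3) into the claim:
LHS = ln(3 · 3) = ln(9) ≈ 2.197
RHS = ln(3) · ln(3) = ln(3)² ≈ 1.207

Since LHS ≠ RHS, this pair disproves the claim, and no lexicographically smaller pair (m ≤ n, integers ≥ 3) does.

For instance (10, 10) is also a counterexample (LHS = ln(100) ≈ 4.605, RHS = ln(10)² ≈ 5.302), but it's lexicographically larger.

Answer: (m, n) = (3, 3)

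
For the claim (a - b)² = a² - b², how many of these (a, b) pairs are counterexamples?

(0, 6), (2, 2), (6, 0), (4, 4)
1

Testing each pair:
(0, 6): LHS = 36, RHS = -36 → counterexample
(2, 2): LHS = 0, RHS = 0 → satisfies claim
(6, 0): LHS = 36, RHS = 36 → satisfies claim
(4, 4): LHS = 0, RHS = 0 → satisfies claim

That makes 1 counterexample.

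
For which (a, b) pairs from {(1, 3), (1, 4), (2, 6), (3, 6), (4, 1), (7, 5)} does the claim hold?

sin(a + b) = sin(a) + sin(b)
None

Testing each pair:
(1, 3): LHS = sin(4) ≈ -0.7568, RHS = sin(3) + sin(1) ≈ 0.9826 → fails
(1, 4): LHS = sin(5) ≈ -0.9589, RHS = sin(4) + sin(1) ≈ 0.08467 → fails
(2, 6): LHS = sin(8) ≈ 0.9894, RHS = sin(6) + sin(2) ≈ 0.6299 → fails
(3, 6): LHS = sin(9) ≈ 0.4121, RHS = sin(6) + sin(3) ≈ -0.1383 → fails
(4, 1): LHS = sin(5) ≈ -0.9589, RHS = sin(4) + sin(1) ≈ 0.08467 → fails
(7, 5): LHS = sin(12) ≈ -0.5366, RHS = sin(5) + sin(7) ≈ -0.3019 → fails

No pair satisfies the claim.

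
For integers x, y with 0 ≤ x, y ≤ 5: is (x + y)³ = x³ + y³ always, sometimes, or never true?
It holds at (x, y) = (0, 4) (both sides equal 64), but fails at (x, y) = (1, 2) (LHS = 27, RHS = 9).

Answer: Sometimes true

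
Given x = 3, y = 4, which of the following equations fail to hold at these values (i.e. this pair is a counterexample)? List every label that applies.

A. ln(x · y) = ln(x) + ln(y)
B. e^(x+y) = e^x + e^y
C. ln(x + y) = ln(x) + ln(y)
Evaluating each claim at the given values:
A. LHS = ln(12) ≈ 2.485, RHS = ln(3) + ln(4) ≈ 2.485 → holds here (LHS = RHS)
B. LHS = e^7 ≈ 1097, RHS = e^3 + e^4 ≈ 74.68 → fails here (LHS ≠ RHS)
C. LHS = ln(7) ≈ 1.946, RHS = ln(3) + ln(4) ≈ 2.485 → fails here (LHS ≠ RHS)

Answer: B, C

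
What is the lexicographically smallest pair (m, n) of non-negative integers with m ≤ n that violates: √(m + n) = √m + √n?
(m, n) = (1, 1)

Substituting (1, 1) into the claim:
LHS = √(1 + 1) = √(2) ≈ 1.414
RHS = √1 + √1 = 2

Since LHS ≠ RHS, this pair disproves the claim, and no lexicographically smaller pair (m ≤ n, non-negative integers) does.

For instance (7, 7) is also a counterexample (LHS = √(14) ≈ 3.742, RHS = 2·√(7) ≈ 5.292), but it's lexicographically larger.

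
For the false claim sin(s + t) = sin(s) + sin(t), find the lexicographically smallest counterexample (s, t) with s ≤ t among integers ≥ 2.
(s, t) = (2, 2)

Substituting (2, 2) into the claim:
LHS = sin(2 + 2) = sin(4) ≈ -0.7568
RHS = sin(2) + sin(2) = 2·sin(2) ≈ 1.819

Since LHS ≠ RHS, this pair disproves the claim, and no lexicographically smaller pair (s ≤ t, integers ≥ 2) does.

For instance (7, 9) is also a counterexample (LHS = sin(16) ≈ -0.2879, RHS = sin(9) + sin(7) ≈ 1.069), but it's lexicographically larger.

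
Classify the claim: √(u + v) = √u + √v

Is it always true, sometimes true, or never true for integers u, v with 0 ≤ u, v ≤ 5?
It holds at (u, v) = (0, 1) (both sides equal 1), but fails at (u, v) = (4, 5) (LHS = 3, RHS = 2 + √(5) ≈ 4.236).

Answer: Sometimes true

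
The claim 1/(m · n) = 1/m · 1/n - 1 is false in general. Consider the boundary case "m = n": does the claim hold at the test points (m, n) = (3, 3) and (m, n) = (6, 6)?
No, fails at both test points

At (3, 3): LHS = 1/9 ≠ RHS = -8/9
At (6, 6): LHS = 1/36 ≠ RHS = -35/36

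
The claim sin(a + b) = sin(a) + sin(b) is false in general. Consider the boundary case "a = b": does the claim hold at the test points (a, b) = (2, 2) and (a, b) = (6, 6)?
No, fails at both test points

At (2, 2): LHS = sin(4) ≈ -0.7568 ≠ RHS = 2·sin(2) ≈ 1.819
At (6, 6): LHS = sin(12) ≈ -0.5366 ≠ RHS = 2·sin(6) ≈ -0.5588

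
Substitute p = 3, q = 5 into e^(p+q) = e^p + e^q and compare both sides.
LHS = e^(3+5) = e^8 ≈ 2981
RHS = e^3 + e^5 ≈ 168.5

LHS ≠ RHS (they differ by about 2812), so the equation does not hold here.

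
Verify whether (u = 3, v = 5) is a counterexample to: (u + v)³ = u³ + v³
Yes

Substituting u = 3, v = 5:
LHS = (3 + 5)³ = 512
RHS = 3³ + 5³ = 152

Since LHS ≠ RHS, this pair disproves the claim.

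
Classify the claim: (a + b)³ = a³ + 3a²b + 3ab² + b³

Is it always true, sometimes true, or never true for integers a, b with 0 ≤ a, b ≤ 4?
The identity holds for every pair in the range. For instance at (a, b) = (1, 0): both sides equal 1.

Answer: Always true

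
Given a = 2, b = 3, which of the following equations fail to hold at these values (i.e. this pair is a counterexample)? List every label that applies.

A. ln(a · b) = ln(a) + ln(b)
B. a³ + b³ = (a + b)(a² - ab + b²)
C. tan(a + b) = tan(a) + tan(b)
Evaluating each claim at the given values:
A. LHS = ln(6) ≈ 1.792, RHS = ln(2) + ln(3) ≈ 1.792 → holds here (LHS = RHS)
B. LHS = 35, RHS = 35 → holds here (LHS = RHS)
C. LHS = tan(5) ≈ -3.381, RHS = tan(2) + tan(3) ≈ -2.328 → fails here (LHS ≠ RHS)

Answer: C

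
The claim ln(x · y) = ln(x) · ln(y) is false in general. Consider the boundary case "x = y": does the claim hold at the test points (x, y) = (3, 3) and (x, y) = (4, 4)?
At (3, 3): LHS = ln(9) ≈ 2.197 ≠ RHS = ln(3)² ≈ 1.207
At (4, 4): LHS = ln(16) ≈ 2.773 ≠ RHS = ln(4)² ≈ 1.922

Answer: No, fails at both test points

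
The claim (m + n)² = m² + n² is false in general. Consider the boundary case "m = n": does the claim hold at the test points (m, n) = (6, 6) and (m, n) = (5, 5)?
No, fails at both test points

At (6, 6): LHS = 144 ≠ RHS = 72
At (5, 5): LHS = 100 ≠ RHS = 50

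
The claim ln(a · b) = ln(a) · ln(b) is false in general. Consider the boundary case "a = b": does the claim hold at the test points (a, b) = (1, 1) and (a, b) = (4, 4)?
At (1, 1): LHS = 0, RHS = 0 → equal
At (4, 4): LHS = ln(16) ≈ 2.773 ≠ RHS = ln(4)² ≈ 1.922

Answer: Only at (1, 1)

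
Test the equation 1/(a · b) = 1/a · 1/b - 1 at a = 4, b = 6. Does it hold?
Fails

Substituting a = 4, b = 6:

LHS = 1/(4 · 6) = 1/24
RHS = 1/4 · 1/6 - 1 = -23/24

LHS ≠ RHS, so the equation does not hold at this point.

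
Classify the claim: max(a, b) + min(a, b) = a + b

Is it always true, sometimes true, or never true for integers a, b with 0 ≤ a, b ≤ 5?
Always true

The identity holds for every pair in the range. For instance at (a, b) = (5, 2): both sides equal 7.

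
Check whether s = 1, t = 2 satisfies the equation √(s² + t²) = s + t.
Substituting s = 1, t = 2:

LHS = √(1² + 2²) = √(5) ≈ 2.236
RHS = 1 + 2 = 3

LHS ≠ RHS, so the equation does not hold at this point.

Answer: Fails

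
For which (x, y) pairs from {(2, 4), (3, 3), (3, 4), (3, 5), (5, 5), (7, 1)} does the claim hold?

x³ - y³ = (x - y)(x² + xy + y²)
All pairs

Testing each pair:
(2, 4): LHS = -56, RHS = -56 → holds
(3, 3): LHS = 0, RHS = 0 → holds
(3, 4): LHS = -37, RHS = -37 → holds
(3, 5): LHS = -98, RHS = -98 → holds
(5, 5): LHS = 0, RHS = 0 → holds
(7, 1): LHS = 342, RHS = 342 → holds

Every pair satisfies the claim.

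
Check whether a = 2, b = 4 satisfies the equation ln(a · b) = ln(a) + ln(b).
Substituting a = 2, b = 4:

LHS = ln(2 · 4) = ln(8) ≈ 2.079
RHS = ln(2) + ln(4) ≈ 2.079

LHS = RHS, so the equation holds at this point.

Answer: Holds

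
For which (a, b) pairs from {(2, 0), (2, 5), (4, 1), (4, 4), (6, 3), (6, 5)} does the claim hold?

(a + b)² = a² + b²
(2, 0)

Testing each pair:
(2, 0): LHS = 4, RHS = 4 → holds
(2, 5): LHS = 49, RHS = 29 → fails
(4, 1): LHS = 25, RHS = 17 → fails
(4, 4): LHS = 64, RHS = 32 → fails
(6, 3): LHS = 81, RHS = 45 → fails
(6, 5): LHS = 121, RHS = 61 → fails

1 of 6 pairs satisfies the claim.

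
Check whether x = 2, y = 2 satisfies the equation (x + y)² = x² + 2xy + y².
Substituting x = 2, y = 2:

LHS = (2 + 2)² = 16
RHS = 2² + 2·2·2 + 2² = 16

LHS = RHS, so the equation holds at this point.

Answer: Holds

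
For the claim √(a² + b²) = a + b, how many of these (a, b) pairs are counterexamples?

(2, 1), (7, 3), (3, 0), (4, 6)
3

Testing each pair:
(2, 1): LHS = √(5) ≈ 2.236, RHS = 3 → counterexample
(7, 3): LHS = √(58) ≈ 7.616, RHS = 10 → counterexample
(3, 0): LHS = 3, RHS = 3 → satisfies claim
(4, 6): LHS = 2·√(13) ≈ 7.211, RHS = 10 → counterexample

That makes 3 counterexamples.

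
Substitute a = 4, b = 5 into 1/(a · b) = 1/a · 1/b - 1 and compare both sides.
LHS = 1/(4 · 5) = 1/20
RHS = 1/4 · 1/5 - 1 = -19/20

LHS ≠ RHS, so the equation does not hold here.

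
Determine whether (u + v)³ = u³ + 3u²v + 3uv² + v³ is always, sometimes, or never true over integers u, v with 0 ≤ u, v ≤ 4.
The identity holds for every pair in the range. For instance at (u, v) = (4, 4): both sides equal 512.

Answer: Always true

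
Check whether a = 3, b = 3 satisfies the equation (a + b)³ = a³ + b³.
Fails

Substituting a = 3, b = 3:

LHS = (3 + 3)³ = 216
RHS = 3³ + 3³ = 54

LHS ≠ RHS, so the equation does not hold at this point.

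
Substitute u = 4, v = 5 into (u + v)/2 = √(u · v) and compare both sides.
LHS = (4 + 5)/2 = 9/2
RHS = √(4 · 5) = 2·√(5) ≈ 4.472

LHS ≠ RHS (they differ by about 0.02786), so the equation does not hold here.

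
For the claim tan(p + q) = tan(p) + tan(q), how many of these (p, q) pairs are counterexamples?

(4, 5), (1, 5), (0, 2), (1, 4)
3

Testing each pair:
(4, 5): LHS = tan(9) ≈ -0.4523, RHS = tan(5) + tan(4) ≈ -2.223 → counterexample
(1, 5): LHS = tan(6) ≈ -0.291, RHS = tan(5) + tan(1) ≈ -1.823 → counterexample
(0, 2): LHS = tan(2) ≈ -2.185, RHS = tan(2) ≈ -2.185 → satisfies claim
(1, 4): LHS = tan(5) ≈ -3.381, RHS = tan(4) + tan(1) ≈ 2.715 → counterexample

That makes 3 counterexamples.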